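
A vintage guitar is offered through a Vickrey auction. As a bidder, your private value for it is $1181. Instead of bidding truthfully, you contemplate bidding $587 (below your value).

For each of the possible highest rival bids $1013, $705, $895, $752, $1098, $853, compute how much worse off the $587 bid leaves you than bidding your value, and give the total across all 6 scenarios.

$1770

The deviation costs you only when the competing bid falls strictly between $587 and $1181; elsewhere both bids give the same outcome.
$1013: truthful payoff $168, deviation payoff $0 → loss $168.
$705: truthful payoff $476, deviation payoff $0 → loss $476.
$895: truthful payoff $286, deviation payoff $0 → loss $286.
$752: truthful payoff $429, deviation payoff $0 → loss $429.
$1098: truthful payoff $83, deviation payoff $0 → loss $83.
$853: truthful payoff $328, deviation payoff $0 → loss $328.
Total loss = $168 + $476 + $286 + $429 + $83 + $328 = $1770.
Because the price is fixed by the runner-up's bid, deviating from your value can only change a good outcome into a bad one — never the reverse.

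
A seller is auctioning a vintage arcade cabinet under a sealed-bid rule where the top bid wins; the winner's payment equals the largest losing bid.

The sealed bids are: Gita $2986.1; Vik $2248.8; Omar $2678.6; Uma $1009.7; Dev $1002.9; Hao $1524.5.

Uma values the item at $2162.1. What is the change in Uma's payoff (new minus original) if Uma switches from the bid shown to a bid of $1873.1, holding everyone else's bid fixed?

$0

The highest bid among the other bidders is $2986.1; Uma's bid doesn't change that.
Original bid $1009.7: Uma is not highest (top rival bid is $2986.1); payoff $0.
Alternative bid $1873.1: Uma is not highest (top rival bid is $2986.1); payoff $0.
Change in payoff = $0 − ($0) = $0.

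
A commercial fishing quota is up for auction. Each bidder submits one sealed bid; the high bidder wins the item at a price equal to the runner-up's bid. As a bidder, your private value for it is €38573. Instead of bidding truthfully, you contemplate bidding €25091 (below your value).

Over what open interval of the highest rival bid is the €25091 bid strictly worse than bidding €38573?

If the competing bid is below €25091, both bids win at the same price — no difference.
If it is above €38573, both bids lose — no difference.
If it lies strictly between €25091 and €38573, bidding your value wins at a price below your value (positive payoff) while bidding €25091 loses (payoff 0).
So the deviation strictly hurts on the open interval (€25091, €38573).

(€25091, €38573)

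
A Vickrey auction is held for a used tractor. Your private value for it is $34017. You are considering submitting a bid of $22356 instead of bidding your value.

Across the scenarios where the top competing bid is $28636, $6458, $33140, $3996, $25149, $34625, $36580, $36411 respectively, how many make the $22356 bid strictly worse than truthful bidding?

The deviation hurts exactly when the highest competing bid lies strictly between $22356 and $34017 — underbidding then forfeits a profitable win.
$28636: inside the interval → strictly worse (loss $5381).
$6458: below both → same outcome either way.
$33140: inside the interval → strictly worse (loss $877).
$3996: below both → same outcome either way.
$25149: inside the interval → strictly worse (loss $8868).
$34625: above both → same outcome either way.
$36580: above both → same outcome either way.
$36411: above both → same outcome either way.
Count: 3.

3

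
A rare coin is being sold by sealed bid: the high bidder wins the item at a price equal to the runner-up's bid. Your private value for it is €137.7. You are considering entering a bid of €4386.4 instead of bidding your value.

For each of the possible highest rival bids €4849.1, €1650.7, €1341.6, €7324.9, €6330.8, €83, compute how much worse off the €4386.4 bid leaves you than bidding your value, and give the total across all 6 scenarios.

€2716.9

The deviation costs you only when the competing bid falls strictly between €137.7 and €4386.4; elsewhere both bids give the same outcome.
€4849.1: outcomes coincide → loss €0.
€1650.7: truthful payoff €0, deviation payoff −€1513 → loss €1513.
€1341.6: truthful payoff €0, deviation payoff −€1203.9 → loss €1203.9.
€7324.9: outcomes coincide → loss €0.
€6330.8: outcomes coincide → loss €0.
€83: outcomes coincide → loss €0.
Total loss = €1513 + €1203.9 = €2716.9.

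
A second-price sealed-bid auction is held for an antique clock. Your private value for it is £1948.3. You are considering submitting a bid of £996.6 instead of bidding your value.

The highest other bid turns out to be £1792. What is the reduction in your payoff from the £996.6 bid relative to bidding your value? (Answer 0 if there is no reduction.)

Bidding your value £1948.3: you win (since £1948.3 > £1792) and pay £1792. Payoff £156.3.
Bidding £996.6: you lose. Payoff £0.
The competing bid £1792 lies between your shaded bid and your value, so underbidding forfeits an item you could have won at a profitable price.
Loss from deviating = £156.3 − (£0) = £156.3.

£156.3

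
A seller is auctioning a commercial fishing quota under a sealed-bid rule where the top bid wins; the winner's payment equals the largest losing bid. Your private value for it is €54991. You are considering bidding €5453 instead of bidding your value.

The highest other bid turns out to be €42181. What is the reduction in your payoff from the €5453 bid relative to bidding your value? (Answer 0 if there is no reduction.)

Bidding your value €54991: you win (since €54991 > €42181) and pay €42181. Payoff €12810.
Bidding €5453: you lose. Payoff €0.
The competing bid €42181 lies between your shaded bid and your value, so underbidding forfeits an item you could have won at a profitable price.
Loss from deviating = €12810 − (€0) = €12810.
Truthful bidding weakly dominates here: raising your bid can only win items priced above your value, and lowering it can only forfeit items priced below.

€12810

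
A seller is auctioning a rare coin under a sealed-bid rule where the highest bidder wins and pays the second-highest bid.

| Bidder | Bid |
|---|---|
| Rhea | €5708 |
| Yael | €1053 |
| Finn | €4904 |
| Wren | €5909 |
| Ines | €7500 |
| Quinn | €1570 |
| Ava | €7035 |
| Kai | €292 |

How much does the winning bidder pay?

€7035

Highest bid: Ines at €7500, so Ines wins.
Second-highest bid: Ava at €7035 — that is the price the winner pays.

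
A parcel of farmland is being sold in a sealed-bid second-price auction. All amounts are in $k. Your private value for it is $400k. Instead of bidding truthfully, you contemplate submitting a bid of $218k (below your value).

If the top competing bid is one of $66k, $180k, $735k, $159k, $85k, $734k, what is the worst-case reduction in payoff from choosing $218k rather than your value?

$66k: same outcome either way → loss $0k.
$180k: same outcome either way → loss $0k.
$735k: same outcome either way → loss $0k.
$159k: same outcome either way → loss $0k.
$85k: same outcome either way → loss $0k.
$734k: same outcome either way → loss $0k.
Maximum loss: $0k.

$0k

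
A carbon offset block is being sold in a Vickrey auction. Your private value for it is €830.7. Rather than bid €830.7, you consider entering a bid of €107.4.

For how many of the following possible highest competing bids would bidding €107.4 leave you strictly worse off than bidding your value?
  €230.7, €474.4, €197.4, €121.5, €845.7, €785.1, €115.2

6

The deviation hurts exactly when the highest competing bid lies strictly between €107.4 and €830.7 — underbidding then forfeits a profitable win.
€230.7: inside the interval → strictly worse (loss €600).
€474.4: inside the interval → strictly worse (loss €356.3).
€197.4: inside the interval → strictly worse (loss €633.3).
€121.5: inside the interval → strictly worse (loss €709.2).
€845.7: above both → same outcome either way.
€785.1: inside the interval → strictly worse (loss €45.6).
€115.2: inside the interval → strictly worse (loss €715.5).
Count: 6.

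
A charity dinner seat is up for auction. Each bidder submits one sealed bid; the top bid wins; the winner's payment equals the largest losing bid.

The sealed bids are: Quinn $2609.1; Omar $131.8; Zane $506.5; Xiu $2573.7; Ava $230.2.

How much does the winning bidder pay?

Highest bid: Quinn at $2609.1, so Quinn wins.
Second-highest bid: Xiu at $2573.7 — that is the price the winner pays.

$2573.7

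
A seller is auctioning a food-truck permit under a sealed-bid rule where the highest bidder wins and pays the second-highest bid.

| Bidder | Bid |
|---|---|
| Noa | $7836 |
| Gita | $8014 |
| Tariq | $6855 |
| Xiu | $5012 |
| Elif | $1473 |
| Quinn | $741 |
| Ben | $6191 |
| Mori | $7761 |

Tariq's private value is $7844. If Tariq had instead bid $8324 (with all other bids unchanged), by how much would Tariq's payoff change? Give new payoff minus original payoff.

−$170

The highest bid among the other bidders is $8014; Tariq's bid doesn't change that.
Original bid $6855: Tariq is not highest (top rival bid is $8014); payoff $0.
Alternative bid $8324: Tariq is highest, pays the top rival bid $8014; payoff $7844 − $8014 = −$170.
Change in payoff = −$170 − ($0) = −$170.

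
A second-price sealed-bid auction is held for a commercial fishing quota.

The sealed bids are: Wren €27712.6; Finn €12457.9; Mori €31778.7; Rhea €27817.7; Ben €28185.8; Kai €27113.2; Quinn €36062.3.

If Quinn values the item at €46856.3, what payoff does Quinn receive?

Highest bid: Quinn at €36062.3, so Quinn wins.
Second-highest bid: Mori at €31778.7 — that is the price the winner pays.
Quinn's payoff = value − price = €46856.3 − €31778.7 = €15077.6.

€15077.6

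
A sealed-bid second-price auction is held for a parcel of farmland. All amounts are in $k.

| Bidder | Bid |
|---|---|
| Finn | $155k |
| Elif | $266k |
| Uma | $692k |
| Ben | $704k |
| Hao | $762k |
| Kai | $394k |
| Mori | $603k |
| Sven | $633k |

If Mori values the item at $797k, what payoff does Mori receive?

$0k

Highest bid: Hao at $762k, so Hao wins.
Second-highest bid: Ben at $704k — that is the price the winner pays.
Mori did not win, so Mori pays nothing and receives nothing: payoff $0k.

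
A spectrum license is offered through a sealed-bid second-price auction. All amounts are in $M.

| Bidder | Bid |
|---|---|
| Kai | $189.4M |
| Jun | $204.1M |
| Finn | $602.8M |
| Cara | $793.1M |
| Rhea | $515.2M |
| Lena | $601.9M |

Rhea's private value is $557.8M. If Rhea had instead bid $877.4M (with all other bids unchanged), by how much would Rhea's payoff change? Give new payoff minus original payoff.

The highest bid among the other bidders is $793.1M; Rhea's bid doesn't change that.
Original bid $515.2M: Rhea is not highest (top rival bid is $793.1M); payoff $0M.
Alternative bid $877.4M: Rhea is highest, pays the top rival bid $793.1M; payoff $557.8M − $793.1M = −$235.3M.
Change in payoff = −$235.3M − ($0M) = −$235.3M.

−$235.3M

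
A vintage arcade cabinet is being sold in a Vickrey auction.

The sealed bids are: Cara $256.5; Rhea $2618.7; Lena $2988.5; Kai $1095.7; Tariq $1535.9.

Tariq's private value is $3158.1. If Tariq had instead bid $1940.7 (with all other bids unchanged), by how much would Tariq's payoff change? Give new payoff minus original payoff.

The highest bid among the other bidders is $2988.5; Tariq's bid doesn't change that.
Original bid $1535.9: Tariq is not highest (top rival bid is $2988.5); payoff $0.
Alternative bid $1940.7: Tariq is not highest (top rival bid is $2988.5); payoff $0.
Change in payoff = $0 − ($0) = $0.

$0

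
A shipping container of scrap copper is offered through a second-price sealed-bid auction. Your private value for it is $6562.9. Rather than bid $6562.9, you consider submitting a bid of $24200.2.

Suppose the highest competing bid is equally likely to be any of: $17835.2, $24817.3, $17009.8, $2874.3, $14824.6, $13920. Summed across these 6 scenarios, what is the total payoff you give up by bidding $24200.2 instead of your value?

The deviation costs you only when the competing bid falls strictly between $6562.9 and $24200.2; elsewhere both bids give the same outcome.
$17835.2: truthful payoff $0, deviation payoff −$11272.3 → loss $11272.3.
$24817.3: outcomes coincide → loss $0.
$17009.8: truthful payoff $0, deviation payoff −$10446.9 → loss $10446.9.
$2874.3: outcomes coincide → loss $0.
$14824.6: truthful payoff $0, deviation payoff −$8261.7 → loss $8261.7.
$13920: truthful payoff $0, deviation payoff −$7357.1 → loss $7357.1.
Total loss = $11272.3 + $10446.9 + $8261.7 + $7357.1 = $37338.
In a second-price auction your bid sets only whether you win, not what you pay, so bidding your true value is weakly dominant.

$37338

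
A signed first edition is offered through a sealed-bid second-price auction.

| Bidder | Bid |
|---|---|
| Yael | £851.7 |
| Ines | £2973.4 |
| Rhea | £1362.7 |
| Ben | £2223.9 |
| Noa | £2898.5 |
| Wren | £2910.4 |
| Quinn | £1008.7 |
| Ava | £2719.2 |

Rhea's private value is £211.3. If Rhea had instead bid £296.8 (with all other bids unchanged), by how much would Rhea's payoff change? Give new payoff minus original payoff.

The highest bid among the other bidders is £2973.4; Rhea's bid doesn't change that.
Original bid £1362.7: Rhea is not highest (top rival bid is £2973.4); payoff £0.
Alternative bid £296.8: Rhea is not highest (top rival bid is £2973.4); payoff £0.
Change in payoff = £0 − (£0) = £0.

£0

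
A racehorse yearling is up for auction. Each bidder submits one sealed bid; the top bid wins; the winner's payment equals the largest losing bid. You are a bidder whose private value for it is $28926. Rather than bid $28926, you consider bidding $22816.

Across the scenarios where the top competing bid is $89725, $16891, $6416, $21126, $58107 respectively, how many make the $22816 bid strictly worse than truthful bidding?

0

The deviation hurts exactly when the highest competing bid lies strictly between $22816 and $28926 — underbidding then forfeits a profitable win.
$89725: above both → same outcome either way.
$16891: below both → same outcome either way.
$6416: below both → same outcome either way.
$21126: below both → same outcome either way.
$58107: above both → same outcome either way.
Count: 0.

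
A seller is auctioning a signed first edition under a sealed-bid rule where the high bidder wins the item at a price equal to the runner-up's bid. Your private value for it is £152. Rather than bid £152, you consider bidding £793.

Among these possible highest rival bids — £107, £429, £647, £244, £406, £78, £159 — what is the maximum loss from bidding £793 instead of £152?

£107: same outcome either way → loss £0.
£429: truthful gives £0, deviation gives −£277 → loss £277.
£647: truthful gives £0, deviation gives −£495 → loss £495.
£244: truthful gives £0, deviation gives −£92 → loss £92.
£406: truthful gives £0, deviation gives −£254 → loss £254.
£78: same outcome either way → loss £0.
£159: truthful gives £0, deviation gives −£7 → loss £7.
Maximum loss: £495.

£495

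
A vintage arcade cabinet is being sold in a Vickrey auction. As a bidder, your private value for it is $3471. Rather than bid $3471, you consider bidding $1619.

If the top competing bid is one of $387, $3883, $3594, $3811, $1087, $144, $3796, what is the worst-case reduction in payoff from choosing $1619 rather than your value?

$387: same outcome either way → loss $0.
$3883: same outcome either way → loss $0.
$3594: same outcome either way → loss $0.
$3811: same outcome either way → loss $0.
$1087: same outcome either way → loss $0.
$144: same outcome either way → loss $0.
$3796: same outcome either way → loss $0.
Maximum loss: $0.

$0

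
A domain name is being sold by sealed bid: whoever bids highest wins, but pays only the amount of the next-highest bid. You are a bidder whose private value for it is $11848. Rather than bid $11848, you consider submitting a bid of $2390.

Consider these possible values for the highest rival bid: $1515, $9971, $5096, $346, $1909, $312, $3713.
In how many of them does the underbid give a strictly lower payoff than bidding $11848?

The deviation hurts exactly when the highest competing bid lies strictly between $2390 and $11848 — underbidding then forfeits a profitable win.
$1515: below both → same outcome either way.
$9971: inside the interval → strictly worse (loss $1877).
$5096: inside the interval → strictly worse (loss $6752).
$346: below both → same outcome either way.
$1909: below both → same outcome either way.
$312: below both → same outcome either way.
$3713: inside the interval → strictly worse (loss $8135).
Count: 3.

3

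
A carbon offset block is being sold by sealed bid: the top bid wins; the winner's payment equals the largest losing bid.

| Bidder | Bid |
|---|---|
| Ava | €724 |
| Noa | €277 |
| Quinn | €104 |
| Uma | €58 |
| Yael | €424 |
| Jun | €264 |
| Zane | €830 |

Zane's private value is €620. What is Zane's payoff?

Highest bid: Zane at €830, so Zane wins.
Second-highest bid: Ava at €724 — that is the price the winner pays.
Zane's payoff = value − price = €620 − €724 = −€104.

−€104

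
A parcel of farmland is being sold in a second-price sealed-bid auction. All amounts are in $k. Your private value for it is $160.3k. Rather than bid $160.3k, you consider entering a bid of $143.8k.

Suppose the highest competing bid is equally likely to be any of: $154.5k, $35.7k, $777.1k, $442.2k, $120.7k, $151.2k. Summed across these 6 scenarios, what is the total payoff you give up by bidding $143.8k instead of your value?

The deviation costs you only when the competing bid falls strictly between $143.8k and $160.3k; elsewhere both bids give the same outcome.
$154.5k: truthful payoff $5.8k, deviation payoff $0k → loss $5.8k.
$35.7k: outcomes coincide → loss $0k.
$777.1k: outcomes coincide → loss $0k.
$442.2k: outcomes coincide → loss $0k.
$120.7k: outcomes coincide → loss $0k.
$151.2k: truthful payoff $9.1k, deviation payoff $0k → loss $9.1k.
Total loss = $5.8k + $9.1k = $14.9k.

$14.9k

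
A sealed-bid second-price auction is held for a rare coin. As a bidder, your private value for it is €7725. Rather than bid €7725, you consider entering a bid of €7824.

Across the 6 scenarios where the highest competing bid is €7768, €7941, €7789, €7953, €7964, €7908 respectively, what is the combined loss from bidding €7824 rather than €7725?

The deviation costs you only when the competing bid falls strictly between €7725 and €7824; elsewhere both bids give the same outcome.
€7768: truthful payoff €0, deviation payoff −€43 → loss €43.
€7941: outcomes coincide → loss €0.
€7789: truthful payoff €0, deviation payoff −€64 → loss €64.
€7953: outcomes coincide → loss €0.
€7964: outcomes coincide → loss €0.
€7908: outcomes coincide → loss €0.
Total loss = €43 + €64 = €107.

€107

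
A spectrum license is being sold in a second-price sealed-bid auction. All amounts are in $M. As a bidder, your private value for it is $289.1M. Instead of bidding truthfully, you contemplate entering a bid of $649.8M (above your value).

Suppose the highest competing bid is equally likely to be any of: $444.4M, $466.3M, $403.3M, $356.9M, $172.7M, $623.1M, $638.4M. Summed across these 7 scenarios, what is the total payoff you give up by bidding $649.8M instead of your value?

$1197.8M

The deviation costs you only when the competing bid falls strictly between $289.1M and $649.8M; elsewhere both bids give the same outcome.
$444.4M: truthful payoff $0M, deviation payoff −$155.3M → loss $155.3M.
$466.3M: truthful payoff $0M, deviation payoff −$177.2M → loss $177.2M.
$403.3M: truthful payoff $0M, deviation payoff −$114.2M → loss $114.2M.
$356.9M: truthful payoff $0M, deviation payoff −$67.8M → loss $67.8M.
$172.7M: outcomes coincide → loss $0M.
$623.1M: truthful payoff $0M, deviation payoff −$334M → loss $334M.
$638.4M: truthful payoff $0M, deviation payoff −$349.3M → loss $349.3M.
Total loss = $155.3M + $177.2M + $114.2M + $67.8M + $334M + $349.3M = $1197.8M.
Because the price is fixed by the runner-up's bid, deviating from your value can only change a good outcome into a bad one — never the reverse.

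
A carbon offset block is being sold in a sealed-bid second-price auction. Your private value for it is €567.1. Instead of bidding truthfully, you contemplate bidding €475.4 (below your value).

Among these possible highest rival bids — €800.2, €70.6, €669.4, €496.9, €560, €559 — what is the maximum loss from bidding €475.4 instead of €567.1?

€800.2: same outcome either way → loss €0.
€70.6: same outcome either way → loss €0.
€669.4: same outcome either way → loss €0.
€496.9: truthful gives €70.2, deviation gives €0 → loss €70.2.
€560: truthful gives €7.1, deviation gives €0 → loss €7.1.
€559: truthful gives €8.1, deviation gives €0 → loss €8.1.
Maximum loss: €70.2.

€70.2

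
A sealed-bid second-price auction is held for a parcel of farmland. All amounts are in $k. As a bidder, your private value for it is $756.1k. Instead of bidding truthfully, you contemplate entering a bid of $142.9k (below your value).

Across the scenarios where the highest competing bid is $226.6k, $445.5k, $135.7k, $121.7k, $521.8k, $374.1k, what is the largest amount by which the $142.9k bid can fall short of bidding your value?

$226.6k: truthful gives $529.5k, deviation gives $0k → loss $529.5k.
$445.5k: truthful gives $310.6k, deviation gives $0k → loss $310.6k.
$135.7k: same outcome either way → loss $0k.
$121.7k: same outcome either way → loss $0k.
$521.8k: truthful gives $234.3k, deviation gives $0k → loss $234.3k.
$374.1k: truthful gives $382k, deviation gives $0k → loss $382k.
Maximum loss: $529.5k.

$529.5k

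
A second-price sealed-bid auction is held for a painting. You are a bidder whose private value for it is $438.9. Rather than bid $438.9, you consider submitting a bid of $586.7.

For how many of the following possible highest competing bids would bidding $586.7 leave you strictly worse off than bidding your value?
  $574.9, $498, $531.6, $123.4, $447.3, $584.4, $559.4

The deviation hurts exactly when the highest competing bid lies strictly between $438.9 and $586.7 — overbidding then wins at a price above your value.
$574.9: inside the interval → strictly worse (loss $136).
$498: inside the interval → strictly worse (loss $59.1).
$531.6: inside the interval → strictly worse (loss $92.7).
$123.4: below both → same outcome either way.
$447.3: inside the interval → strictly worse (loss $8.4).
$584.4: inside the interval → strictly worse (loss $145.5).
$559.4: inside the interval → strictly worse (loss $120.5).
Count: 6.

6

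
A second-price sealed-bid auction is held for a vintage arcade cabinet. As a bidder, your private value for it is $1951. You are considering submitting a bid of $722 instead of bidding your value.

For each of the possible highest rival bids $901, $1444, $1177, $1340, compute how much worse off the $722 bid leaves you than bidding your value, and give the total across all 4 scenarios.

$2942

The deviation costs you only when the competing bid falls strictly between $722 and $1951; elsewhere both bids give the same outcome.
$901: truthful payoff $1050, deviation payoff $0 → loss $1050.
$1444: truthful payoff $507, deviation payoff $0 → loss $507.
$1177: truthful payoff $774, deviation payoff $0 → loss $774.
$1340: truthful payoff $611, deviation payoff $0 → loss $611.
Total loss = $1050 + $507 + $774 + $611 = $2942.
In a second-price auction your bid sets only whether you win, not what you pay, so bidding your true value is weakly dominant.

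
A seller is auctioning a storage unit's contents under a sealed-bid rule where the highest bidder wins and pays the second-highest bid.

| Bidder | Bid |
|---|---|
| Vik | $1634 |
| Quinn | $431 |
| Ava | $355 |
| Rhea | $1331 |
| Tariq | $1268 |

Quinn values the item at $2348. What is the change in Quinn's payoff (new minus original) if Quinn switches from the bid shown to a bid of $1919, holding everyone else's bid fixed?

$714

The highest bid among the other bidders is $1634; Quinn's bid doesn't change that.
Original bid $431: Quinn is not highest (top rival bid is $1634); payoff $0.
Alternative bid $1919: Quinn is highest, pays the top rival bid $1634; payoff $2348 − $1634 = $714.
Change in payoff = $714 − ($0) = $714.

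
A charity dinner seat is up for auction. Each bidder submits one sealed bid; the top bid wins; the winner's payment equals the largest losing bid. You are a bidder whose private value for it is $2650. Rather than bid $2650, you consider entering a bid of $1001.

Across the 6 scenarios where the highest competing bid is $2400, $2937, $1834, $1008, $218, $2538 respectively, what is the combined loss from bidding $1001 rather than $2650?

$2820

The deviation costs you only when the competing bid falls strictly between $1001 and $2650; elsewhere both bids give the same outcome.
$2400: truthful payoff $250, deviation payoff $0 → loss $250.
$2937: outcomes coincide → loss $0.
$1834: truthful payoff $816, deviation payoff $0 → loss $816.
$1008: truthful payoff $1642, deviation payoff $0 → loss $1642.
$218: outcomes coincide → loss $0.
$2538: truthful payoff $112, deviation payoff $0 → loss $112.
Total loss = $250 + $816 + $1642 + $112 = $2820.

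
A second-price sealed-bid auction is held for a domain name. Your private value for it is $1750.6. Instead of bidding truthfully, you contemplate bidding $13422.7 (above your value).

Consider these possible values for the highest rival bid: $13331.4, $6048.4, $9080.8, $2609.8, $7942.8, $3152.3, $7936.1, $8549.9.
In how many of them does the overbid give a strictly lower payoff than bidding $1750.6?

8

The deviation hurts exactly when the highest competing bid lies strictly between $1750.6 and $13422.7 — overbidding then wins at a price above your value.
$13331.4: inside the interval → strictly worse (loss $11580.8).
$6048.4: inside the interval → strictly worse (loss $4297.8).
$9080.8: inside the interval → strictly worse (loss $7330.2).
$2609.8: inside the interval → strictly worse (loss $859.2).
$7942.8: inside the interval → strictly worse (loss $6192.2).
$3152.3: inside the interval → strictly worse (loss $1401.7).
$7936.1: inside the interval → strictly worse (loss $6185.5).
$8549.9: inside the interval → strictly worse (loss $6799.3).
Count: 8.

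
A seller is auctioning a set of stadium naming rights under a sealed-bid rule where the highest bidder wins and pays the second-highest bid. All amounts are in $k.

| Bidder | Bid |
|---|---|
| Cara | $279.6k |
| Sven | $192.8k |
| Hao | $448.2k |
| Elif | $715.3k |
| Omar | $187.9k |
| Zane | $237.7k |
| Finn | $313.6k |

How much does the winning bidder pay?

Highest bid: Elif at $715.3k, so Elif wins.
Second-highest bid: Hao at $448.2k — that is the price the winner pays.

$448.2k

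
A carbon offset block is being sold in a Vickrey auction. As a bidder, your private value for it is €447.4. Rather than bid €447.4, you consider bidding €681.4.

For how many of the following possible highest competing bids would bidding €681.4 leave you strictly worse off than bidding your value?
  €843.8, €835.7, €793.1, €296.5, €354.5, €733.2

The deviation hurts exactly when the highest competing bid lies strictly between €447.4 and €681.4 — overbidding then wins at a price above your value.
€843.8: above both → same outcome either way.
€835.7: above both → same outcome either way.
€793.1: above both → same outcome either way.
€296.5: below both → same outcome either way.
€354.5: below both → same outcome either way.
€733.2: above both → same outcome either way.
Count: 0.

0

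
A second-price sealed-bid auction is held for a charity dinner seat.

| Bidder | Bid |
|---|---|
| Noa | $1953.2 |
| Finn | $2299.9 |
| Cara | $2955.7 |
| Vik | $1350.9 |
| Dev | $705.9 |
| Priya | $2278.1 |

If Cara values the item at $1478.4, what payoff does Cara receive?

Highest bid: Cara at $2955.7, so Cara wins.
Second-highest bid: Finn at $2299.9 — that is the price the winner pays.
Cara's payoff = value − price = $1478.4 − $2299.9 = −$821.5.

−$821.5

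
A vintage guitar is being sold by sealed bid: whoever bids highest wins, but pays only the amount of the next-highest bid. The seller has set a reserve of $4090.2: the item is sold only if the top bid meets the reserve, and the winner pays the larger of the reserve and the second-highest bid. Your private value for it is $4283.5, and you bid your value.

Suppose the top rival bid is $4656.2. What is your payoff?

$0

Your bid $4283.5 is below the highest competing bid $4656.2, so you lose. Payoff $0.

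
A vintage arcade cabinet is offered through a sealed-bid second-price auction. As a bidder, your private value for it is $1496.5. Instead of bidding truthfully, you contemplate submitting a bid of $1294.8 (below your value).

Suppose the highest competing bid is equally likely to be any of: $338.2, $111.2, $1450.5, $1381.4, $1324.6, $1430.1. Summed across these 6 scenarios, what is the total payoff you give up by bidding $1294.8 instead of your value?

The deviation costs you only when the competing bid falls strictly between $1294.8 and $1496.5; elsewhere both bids give the same outcome.
$338.2: outcomes coincide → loss $0.
$111.2: outcomes coincide → loss $0.
$1450.5: truthful payoff $46, deviation payoff $0 → loss $46.
$1381.4: truthful payoff $115.1, deviation payoff $0 → loss $115.1.
$1324.6: truthful payoff $171.9, deviation payoff $0 → loss $171.9.
$1430.1: truthful payoff $66.4, deviation payoff $0 → loss $66.4.
Total loss = $46 + $115.1 + $171.9 + $66.4 = $399.4.
Truthful bidding weakly dominates here: raising your bid can only win items priced above your value, and lowering it can only forfeit items priced below.

$399.4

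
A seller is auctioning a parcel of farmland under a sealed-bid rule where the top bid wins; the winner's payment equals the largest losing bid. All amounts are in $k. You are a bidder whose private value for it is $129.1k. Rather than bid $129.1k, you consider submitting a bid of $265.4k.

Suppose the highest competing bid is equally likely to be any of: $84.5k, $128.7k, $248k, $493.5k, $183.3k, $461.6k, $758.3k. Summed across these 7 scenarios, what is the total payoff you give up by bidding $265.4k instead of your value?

$173.1k

The deviation costs you only when the competing bid falls strictly between $129.1k and $265.4k; elsewhere both bids give the same outcome.
$84.5k: outcomes coincide → loss $0k.
$128.7k: outcomes coincide → loss $0k.
$248k: truthful payoff $0k, deviation payoff −$118.9k → loss $118.9k.
$493.5k: outcomes coincide → loss $0k.
$183.3k: truthful payoff $0k, deviation payoff −$54.2k → loss $54.2k.
$461.6k: outcomes coincide → loss $0k.
$758.3k: outcomes coincide → loss $0k.
Total loss = $118.9k + $54.2k = $173.1k.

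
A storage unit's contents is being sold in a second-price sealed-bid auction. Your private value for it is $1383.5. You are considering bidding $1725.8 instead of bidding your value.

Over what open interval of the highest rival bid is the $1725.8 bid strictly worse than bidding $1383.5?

($1383.5, $1725.8)

If the competing bid is below $1383.5, both bids win at the same price — no difference.
If it is above $1725.8, both bids lose — no difference.
If it lies strictly between $1383.5 and $1725.8, bidding your value loses (payoff 0) while bidding $1725.8 wins at a price above your value (payoff negative).
So the deviation strictly hurts on the open interval ($1383.5, $1725.8).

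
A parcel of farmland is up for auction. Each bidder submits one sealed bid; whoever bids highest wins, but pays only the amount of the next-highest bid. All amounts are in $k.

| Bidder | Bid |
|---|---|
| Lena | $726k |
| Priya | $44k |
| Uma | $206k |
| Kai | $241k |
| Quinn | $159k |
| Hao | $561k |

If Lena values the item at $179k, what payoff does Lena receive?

Highest bid: Lena at $726k, so Lena wins.
Second-highest bid: Hao at $561k — that is the price the winner pays.
Lena's payoff = value − price = $179k − $561k = −$382k.

−$382k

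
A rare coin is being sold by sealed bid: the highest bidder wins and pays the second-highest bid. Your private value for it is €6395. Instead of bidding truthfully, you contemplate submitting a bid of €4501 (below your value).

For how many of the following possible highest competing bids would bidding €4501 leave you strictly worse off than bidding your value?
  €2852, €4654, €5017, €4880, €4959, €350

4

The deviation hurts exactly when the highest competing bid lies strictly between €4501 and €6395 — underbidding then forfeits a profitable win.
€2852: below both → same outcome either way.
€4654: inside the interval → strictly worse (loss €1741).
€5017: inside the interval → strictly worse (loss €1378).
€4880: inside the interval → strictly worse (loss €1515).
€4959: inside the interval → strictly worse (loss €1436).
€350: below both → same outcome either way.
Count: 4.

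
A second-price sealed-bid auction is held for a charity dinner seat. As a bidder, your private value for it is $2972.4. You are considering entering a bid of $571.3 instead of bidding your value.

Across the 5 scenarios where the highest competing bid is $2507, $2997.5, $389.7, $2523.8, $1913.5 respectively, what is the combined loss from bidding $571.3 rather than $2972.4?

$1972.9

The deviation costs you only when the competing bid falls strictly between $571.3 and $2972.4; elsewhere both bids give the same outcome.
$2507: truthful payoff $465.4, deviation payoff $0 → loss $465.4.
$2997.5: outcomes coincide → loss $0.
$389.7: outcomes coincide → loss $0.
$2523.8: truthful payoff $448.6, deviation payoff $0 → loss $448.6.
$1913.5: truthful payoff $1058.9, deviation payoff $0 → loss $1058.9.
Total loss = $465.4 + $448.6 + $1058.9 = $1972.9.
In a second-price auction your bid sets only whether you win, not what you pay, so bidding your true value is weakly dominant.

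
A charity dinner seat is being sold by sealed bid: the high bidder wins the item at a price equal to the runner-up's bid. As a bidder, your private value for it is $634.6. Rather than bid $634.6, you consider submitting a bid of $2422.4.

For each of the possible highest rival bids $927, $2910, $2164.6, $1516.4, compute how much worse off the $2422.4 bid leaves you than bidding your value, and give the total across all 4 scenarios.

The deviation costs you only when the competing bid falls strictly between $634.6 and $2422.4; elsewhere both bids give the same outcome.
$927: truthful payoff $0, deviation payoff −$292.4 → loss $292.4.
$2910: outcomes coincide → loss $0.
$2164.6: truthful payoff $0, deviation payoff −$1530 → loss $1530.
$1516.4: truthful payoff $0, deviation payoff −$881.8 → loss $881.8.
Total loss = $292.4 + $1530 + $881.8 = $2704.2.

$2704.2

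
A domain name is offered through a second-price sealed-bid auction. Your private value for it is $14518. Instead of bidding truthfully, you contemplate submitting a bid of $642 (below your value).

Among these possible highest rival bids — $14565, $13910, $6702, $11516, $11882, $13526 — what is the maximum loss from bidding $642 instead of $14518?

$14565: same outcome either way → loss $0.
$13910: truthful gives $608, deviation gives $0 → loss $608.
$6702: truthful gives $7816, deviation gives $0 → loss $7816.
$11516: truthful gives $3002, deviation gives $0 → loss $3002.
$11882: truthful gives $2636, deviation gives $0 → loss $2636.
$13526: truthful gives $992, deviation gives $0 → loss $992.
Maximum loss: $7816.

$7816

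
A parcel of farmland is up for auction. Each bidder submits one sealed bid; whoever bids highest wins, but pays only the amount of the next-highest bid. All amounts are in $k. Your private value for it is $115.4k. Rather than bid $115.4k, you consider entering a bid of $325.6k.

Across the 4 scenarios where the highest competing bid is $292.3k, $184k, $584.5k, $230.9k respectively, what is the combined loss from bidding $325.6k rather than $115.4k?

$361k

The deviation costs you only when the competing bid falls strictly between $115.4k and $325.6k; elsewhere both bids give the same outcome.
$292.3k: truthful payoff $0k, deviation payoff −$176.9k → loss $176.9k.
$184k: truthful payoff $0k, deviation payoff −$68.6k → loss $68.6k.
$584.5k: outcomes coincide → loss $0k.
$230.9k: truthful payoff $0k, deviation payoff −$115.5k → loss $115.5k.
Total loss = $176.9k + $68.6k + $115.5k = $361k.
Because the price is fixed by the runner-up's bid, deviating from your value can only change a good outcome into a bad one — never the reverse.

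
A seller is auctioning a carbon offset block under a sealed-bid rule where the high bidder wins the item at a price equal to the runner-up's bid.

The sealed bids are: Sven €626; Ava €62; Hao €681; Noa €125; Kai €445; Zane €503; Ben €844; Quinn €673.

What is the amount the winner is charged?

€681

Highest bid: Ben at €844, so Ben wins.
Second-highest bid: Hao at €681 — that is the price the winner pays.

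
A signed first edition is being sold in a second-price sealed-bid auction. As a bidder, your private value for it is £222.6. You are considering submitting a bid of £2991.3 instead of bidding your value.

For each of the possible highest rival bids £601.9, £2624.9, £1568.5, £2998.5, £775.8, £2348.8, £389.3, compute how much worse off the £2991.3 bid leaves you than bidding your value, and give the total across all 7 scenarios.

£6973.6

The deviation costs you only when the competing bid falls strictly between £222.6 and £2991.3; elsewhere both bids give the same outcome.
£601.9: truthful payoff £0, deviation payoff −£379.3 → loss £379.3.
£2624.9: truthful payoff £0, deviation payoff −£2402.3 → loss £2402.3.
£1568.5: truthful payoff £0, deviation payoff −£1345.9 → loss £1345.9.
£2998.5: outcomes coincide → loss £0.
£775.8: truthful payoff £0, deviation payoff −£553.2 → loss £553.2.
£2348.8: truthful payoff £0, deviation payoff −£2126.2 → loss £2126.2.
£389.3: truthful payoff £0, deviation payoff −£166.7 → loss £166.7.
Total loss = £379.3 + £2402.3 + £1345.9 + £553.2 + £2126.2 + £166.7 = £6973.6.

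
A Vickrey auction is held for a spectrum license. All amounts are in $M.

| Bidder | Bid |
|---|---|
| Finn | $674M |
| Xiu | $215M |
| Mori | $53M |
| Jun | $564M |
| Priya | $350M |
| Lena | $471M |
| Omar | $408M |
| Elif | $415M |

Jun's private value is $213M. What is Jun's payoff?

Highest bid: Finn at $674M, so Finn wins.
Second-highest bid: Jun at $564M — that is the price the winner pays.
Jun did not win, so Jun pays nothing and receives nothing: payoff $0M.

$0M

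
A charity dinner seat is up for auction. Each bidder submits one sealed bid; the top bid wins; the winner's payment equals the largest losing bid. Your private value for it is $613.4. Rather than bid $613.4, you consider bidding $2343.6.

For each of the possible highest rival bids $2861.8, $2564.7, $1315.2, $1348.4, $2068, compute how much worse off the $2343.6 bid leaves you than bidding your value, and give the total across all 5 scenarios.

$2891.4

The deviation costs you only when the competing bid falls strictly between $613.4 and $2343.6; elsewhere both bids give the same outcome.
$2861.8: outcomes coincide → loss $0.
$2564.7: outcomes coincide → loss $0.
$1315.2: truthful payoff $0, deviation payoff −$701.8 → loss $701.8.
$1348.4: truthful payoff $0, deviation payoff −$735 → loss $735.
$2068: truthful payoff $0, deviation payoff −$1454.6 → loss $1454.6.
Total loss = $701.8 + $735 + $1454.6 = $2891.4.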